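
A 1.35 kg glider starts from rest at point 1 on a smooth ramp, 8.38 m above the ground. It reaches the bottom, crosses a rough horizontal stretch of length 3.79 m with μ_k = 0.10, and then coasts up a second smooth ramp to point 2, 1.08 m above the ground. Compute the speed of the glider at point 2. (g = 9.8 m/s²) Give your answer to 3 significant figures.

v = 11.6 m/s

Energy at 1: mgh₁ = (1.35)(9.8)(8.38) = 110.87 J
Friction loss: W_f = μ_k mg d = 5.014 J
At 2: ½mv² + mgh₂ = mgh₁ − W_f
½mv² = 110.87 − 5.014 − 14.288 = 91.565 J
v = √(2 × 91.565/1.35) = 11.65 m/s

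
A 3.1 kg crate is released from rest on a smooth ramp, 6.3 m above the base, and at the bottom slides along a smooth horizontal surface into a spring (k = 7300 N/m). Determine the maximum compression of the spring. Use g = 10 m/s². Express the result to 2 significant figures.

Energy conservation (no friction) from release to max compression: mgh = ½kx²
x = √(2mgh/k) = √(2 × 3.1 × 10 × 6.3 / 7300) = 0.2313 m

x = 0.23 m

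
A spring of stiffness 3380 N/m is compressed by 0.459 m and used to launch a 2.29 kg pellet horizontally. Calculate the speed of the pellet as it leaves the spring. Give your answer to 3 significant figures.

The pellet leaves the spring when the spring is at natural length, so ½kx² = ½mv²
v = x√(k/m) = 0.459 × √(3380/2.29) = 17.63 m/s

v = 17.6 m/s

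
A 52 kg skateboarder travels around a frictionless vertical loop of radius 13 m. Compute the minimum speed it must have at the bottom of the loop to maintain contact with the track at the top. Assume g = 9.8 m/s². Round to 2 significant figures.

v = 25 m/s

At the top: mg = mv_top²/r ⇒ v_top² = gr = 127.4 m²/s²
Energy from bottom to top (height 2r): ½mv_bot² = ½mv_top² + mg(2r)
v_bot² = gr + 4gr = 5gr = 637.0
v_bot = √(5gr) = 25.24 m/s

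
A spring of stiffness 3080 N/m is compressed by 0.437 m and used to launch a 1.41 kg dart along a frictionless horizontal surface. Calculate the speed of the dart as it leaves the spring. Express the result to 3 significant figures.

v = 20.4 m/s

Conservation of energy: ½kx² = ½mv²
v = x√(k/m) = 0.437 × √(3080/1.41) = 20.42 m/s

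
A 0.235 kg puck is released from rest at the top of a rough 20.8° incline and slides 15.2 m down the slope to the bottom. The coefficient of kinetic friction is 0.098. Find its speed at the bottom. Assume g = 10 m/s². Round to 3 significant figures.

v = 8.95 m/s

Energy: mgh = ½mv² + W_f, with h = L sinθ and W_f = μ_k (mg cosθ) L
mgh = mgL sinθ = (0.235)(10)(15.2)sin20.8° = 12.684 J
W_f = μ_k mg cosθ · L = (0.098)(0.235)(10)cos20.8°·15.2 = 3.272 J
½mv² = 12.684 − 3.272 = 9.4120 J
v = √(2 × 9.4120/0.235) = 8.950 m/s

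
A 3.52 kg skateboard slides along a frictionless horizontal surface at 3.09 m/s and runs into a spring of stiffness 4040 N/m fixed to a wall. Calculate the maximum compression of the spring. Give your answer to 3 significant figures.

x = 0.0912 m

At max compression the skateboard is momentarily at rest: ½mv² = ½kx²
x = v√(m/k) = 3.09 × √(3.52/4040) = 0.09121 m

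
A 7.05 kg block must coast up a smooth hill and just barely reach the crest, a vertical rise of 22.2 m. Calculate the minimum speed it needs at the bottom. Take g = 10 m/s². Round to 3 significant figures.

v = 21.1 m/s

At the top it is momentarily at rest, so all KE converts to PE: ½mv² = mgh
v = √(2gh) = √(2 × 10 × 22.2) = 21.07 m/s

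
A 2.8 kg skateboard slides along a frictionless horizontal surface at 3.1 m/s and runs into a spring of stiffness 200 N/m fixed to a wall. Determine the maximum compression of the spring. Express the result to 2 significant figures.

x = 0.37 m

At max compression the skateboard is momentarily at rest: ½mv² = ½kx²
x = v√(m/k) = 3.1 × √(2.8/200) = 0.3668 m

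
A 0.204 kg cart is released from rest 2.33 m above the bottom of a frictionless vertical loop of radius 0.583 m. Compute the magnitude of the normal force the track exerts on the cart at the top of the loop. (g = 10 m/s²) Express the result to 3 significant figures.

Energy from release to top (height 2r): mgh = ½mv_top² + mg(2r)
v_top² = 2g(h − 2r) = 2(10)(2.33 − 1.166) = 23.280 m²/s²
At the top, both N and weight point toward the centre: N + mg = mv_top²/r
N = m(v_top²/r − g) = 0.204(23.280/0.583 − 10) = 6.106 N

N = 6.11 N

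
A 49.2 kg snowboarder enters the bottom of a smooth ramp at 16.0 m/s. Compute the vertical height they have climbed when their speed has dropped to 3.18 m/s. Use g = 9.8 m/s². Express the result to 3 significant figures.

Conservation of energy: ½mv₁² = ½mv₂² + mgh
h = (v₁² − v₂²)/(2g) = (16.0² − 3.18²)/(2 × 9.8) = 12.55 m

h = 12.5 m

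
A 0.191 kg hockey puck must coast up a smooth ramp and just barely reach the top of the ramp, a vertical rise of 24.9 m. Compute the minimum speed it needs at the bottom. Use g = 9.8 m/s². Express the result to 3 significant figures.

At the top it is momentarily at rest, so all KE converts to PE: ½mv² = mgh
v = √(2gh) = √(2 × 9.8 × 24.9) = 22.09 m/s

v = 22.1 m/s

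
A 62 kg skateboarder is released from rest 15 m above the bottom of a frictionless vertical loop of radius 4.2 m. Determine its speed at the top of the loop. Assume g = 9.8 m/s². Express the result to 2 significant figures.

Energy conservation: mgh = ½mv_top² + mg(2r)
v_top² = 2g(h − 2r) = 2(9.8)(15 − 8.400) = 129.4
v_top = 11.37 m/s

v = 11 m/s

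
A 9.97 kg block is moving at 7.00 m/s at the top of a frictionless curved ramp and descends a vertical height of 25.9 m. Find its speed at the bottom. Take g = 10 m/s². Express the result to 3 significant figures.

Mechanical energy is conserved (no friction): ½mv₀² + mgh = ½mv²
The mass cancels from both sides.
v² = v₀² + 2gh = (7.00)² + 2(10)(25.9) = 567.00
v = √567.00 = 23.81 m/s

v = 23.8 m/s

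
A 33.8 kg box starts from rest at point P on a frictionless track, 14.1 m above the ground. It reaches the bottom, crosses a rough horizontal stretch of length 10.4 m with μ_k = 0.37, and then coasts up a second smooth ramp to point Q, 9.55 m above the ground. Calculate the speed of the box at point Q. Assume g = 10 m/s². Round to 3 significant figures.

Energy at P: mgh₁ = (33.8)(10)(14.1) = 4765.8 J
Friction loss: W_f = μ_k mg d = 1301 J
At Q: ½mv² + mgh₂ = mgh₁ − W_f
½mv² = 4765.8 − 1301 − 3227.9 = 237.28 J
v = √(2 × 237.28/33.8) = 3.747 m/s

v = 3.75 m/s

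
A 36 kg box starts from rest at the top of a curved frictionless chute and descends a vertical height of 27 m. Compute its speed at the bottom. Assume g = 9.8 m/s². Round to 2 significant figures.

v = 23 m/s

By conservation of mechanical energy, mgh = ½mv²
The mass cancels from both sides.
v = √(2gh) = √(2 × 9.8 × 27) = √529.20 = 23.00 m/s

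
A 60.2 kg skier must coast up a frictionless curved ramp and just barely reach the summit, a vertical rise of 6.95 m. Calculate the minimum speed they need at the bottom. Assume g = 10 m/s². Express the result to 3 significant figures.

v = 11.8 m/s

At the top they are momentarily at rest, so all KE converts to PE: ½mv² = mgh
v = √(2gh) = √(2 × 10 × 6.95) = 11.79 m/s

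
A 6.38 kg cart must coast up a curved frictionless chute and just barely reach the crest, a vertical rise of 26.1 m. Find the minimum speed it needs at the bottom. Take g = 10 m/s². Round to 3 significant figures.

v = 22.8 m/s

At the top it is momentarily at rest, so all KE converts to PE: ½mv² = mgh
v = √(2gh) = √(2 × 10 × 26.1) = 22.85 m/s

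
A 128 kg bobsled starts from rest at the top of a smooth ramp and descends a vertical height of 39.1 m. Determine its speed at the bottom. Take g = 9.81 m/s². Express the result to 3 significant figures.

v = 27.7 m/s

By conservation of mechanical energy, mgh = ½mv²
v = √(2gh) = √(2 × 9.81 × 39.1) = √767.14 = 27.70 m/s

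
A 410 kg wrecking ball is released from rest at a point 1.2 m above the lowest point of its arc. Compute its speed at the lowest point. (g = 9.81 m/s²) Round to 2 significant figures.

By conservation of mechanical energy, mgh = ½mv²
The mass cancels from both sides.
v = √(2gh) = √(2 × 9.81 × 1.2) = √23.544 = 4.852 m/s

v = 4.9 m/s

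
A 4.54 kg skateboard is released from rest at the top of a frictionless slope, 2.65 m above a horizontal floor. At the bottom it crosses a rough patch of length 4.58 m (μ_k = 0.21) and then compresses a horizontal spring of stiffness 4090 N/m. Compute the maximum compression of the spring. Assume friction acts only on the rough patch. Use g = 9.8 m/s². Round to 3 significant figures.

x = 0.192 m

Initial energy: E₁ = mgh = (4.54)(9.8)(2.65) = 117.90 J
Friction removes W_f = μ_k mg d = (0.21)(4.54)(9.8)(4.58) = 42.79 J
Energy reaching the spring: E = 117.90 − 42.79 = 75.111 J
At max compression ½kx² = E ⇒ x = √(2E/k) = √(2 × 75.111/4090) = 0.1916 m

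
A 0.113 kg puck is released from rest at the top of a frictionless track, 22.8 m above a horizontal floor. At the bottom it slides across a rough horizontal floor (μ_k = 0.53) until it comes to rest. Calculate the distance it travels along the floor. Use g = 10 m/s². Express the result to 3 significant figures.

d = 43.0 m

Energy bookkeeping (friction removes W_f = μ_k N d):
At rest all PE has been dissipated by friction: mgh = μ_k m g d
d = h/μ_k = 22.8/0.53 = 43.02 m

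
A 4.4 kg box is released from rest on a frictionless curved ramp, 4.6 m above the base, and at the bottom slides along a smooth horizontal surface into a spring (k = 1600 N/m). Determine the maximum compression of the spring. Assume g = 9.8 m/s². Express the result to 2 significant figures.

Energy conservation (no friction) from release to max compression: mgh = ½kx²
x = √(2mgh/k) = √(2 × 4.4 × 9.8 × 4.6 / 1600) = 0.4979 m

x = 0.50 m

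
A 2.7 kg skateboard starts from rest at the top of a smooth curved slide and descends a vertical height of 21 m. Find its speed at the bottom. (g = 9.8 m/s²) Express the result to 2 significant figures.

By conservation of mechanical energy, mgh = ½mv²
v = √(2gh) = √(2 × 9.8 × 21) = √411.60 = 20.29 m/s

v = 20 m/s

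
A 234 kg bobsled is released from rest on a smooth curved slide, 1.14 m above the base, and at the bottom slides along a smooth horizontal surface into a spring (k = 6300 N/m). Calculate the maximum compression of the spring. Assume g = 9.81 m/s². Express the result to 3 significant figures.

x = 0.911 m

Gravitational PE at the top equals spring PE at max compression: mgh = ½kx²
x = √(2mgh/k) = √(2 × 234 × 9.81 × 1.14 / 6300) = 0.9115 m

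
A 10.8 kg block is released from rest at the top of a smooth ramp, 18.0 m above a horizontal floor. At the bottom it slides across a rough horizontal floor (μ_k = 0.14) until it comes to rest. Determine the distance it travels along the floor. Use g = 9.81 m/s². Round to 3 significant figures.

d = 129 m

Energy bookkeeping (friction removes W_f = μ_k N d):
At rest all PE has been dissipated by friction: mgh = μ_k m g d
d = h/μ_k = 18.0/0.14 = 128.6 m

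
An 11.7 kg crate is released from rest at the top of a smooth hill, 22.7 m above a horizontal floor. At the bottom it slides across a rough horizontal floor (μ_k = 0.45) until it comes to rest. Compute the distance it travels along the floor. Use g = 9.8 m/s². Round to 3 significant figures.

Energy at the top = energy at the end + work done against friction:
At rest all PE has been dissipated by friction: mgh = μ_k m g d
d = h/μ_k = 22.7/0.45 = 50.44 m

d = 50.4 m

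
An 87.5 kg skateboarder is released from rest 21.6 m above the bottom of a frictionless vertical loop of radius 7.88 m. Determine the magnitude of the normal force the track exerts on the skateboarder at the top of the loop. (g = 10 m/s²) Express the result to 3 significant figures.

Energy from release to top (height 2r): mgh = ½mv_top² + mg(2r)
v_top² = 2g(h − 2r) = 2(10)(21.6 − 15.76) = 116.80 m²/s²
At the top, both N and weight point toward the centre: N + mg = mv_top²/r
N = m(v_top²/r − g) = 87.5(116.80/7.88 − 10) = 422.0 N

N = 422 N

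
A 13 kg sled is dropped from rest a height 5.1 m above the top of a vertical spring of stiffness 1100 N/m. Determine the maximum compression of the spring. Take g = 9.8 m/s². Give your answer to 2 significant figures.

Take the reference level at the top of the uncompressed spring. At max compression the sled has fallen H + x and is momentarily at rest:
mg(H + x) = ½kx²
½(1100)x² − (13)(9.8)x − (13)(9.8)(5.1) = 0
550.0x² − 127.4x − 649.7 = 0
x = [127.4 + √(16231 + 1.4294e+06)]/(2 × 550.0) = 1.209 m

x = 1.2 m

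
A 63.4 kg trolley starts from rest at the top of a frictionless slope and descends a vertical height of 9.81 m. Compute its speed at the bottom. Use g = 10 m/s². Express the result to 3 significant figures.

Mechanical energy is conserved (no friction): mgh = ½mv²
v = √(2gh) = √(2 × 10 × 9.81) = √196.20 = 14.01 m/s

v = 14.0 m/s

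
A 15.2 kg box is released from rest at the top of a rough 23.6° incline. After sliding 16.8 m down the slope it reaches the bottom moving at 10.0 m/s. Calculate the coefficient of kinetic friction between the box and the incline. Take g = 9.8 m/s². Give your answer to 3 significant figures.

μ_k = 0.105

Energy balance down the incline: mg L sinθ − ½mv² = μ_k (mg cosθ) L
mgL sinθ = 1001.9 J; ½mv² = 760.00 J
W_f = 1001.9 − 760.00 = 241.9 J
μ_k = W_f/(mg cosθ · L) = 241.9/(136.5 × 16.8) = 0.1055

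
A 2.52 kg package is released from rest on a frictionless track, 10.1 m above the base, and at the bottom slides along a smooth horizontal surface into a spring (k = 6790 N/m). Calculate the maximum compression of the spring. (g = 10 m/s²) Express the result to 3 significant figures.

At max compression the package is momentarily at rest: mgh = ½kx²
x = √(2mgh/k) = √(2 × 2.52 × 10 × 10.1 / 6790) = 0.2738 m

x = 0.274 m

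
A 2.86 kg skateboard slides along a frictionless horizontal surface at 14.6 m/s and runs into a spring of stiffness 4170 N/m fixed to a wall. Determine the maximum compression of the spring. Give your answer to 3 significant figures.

Conservation of energy between contact and max compression: ½mv² = ½kx²
x = v√(m/k) = 14.6 × √(2.86/4170) = 0.3824 m

x = 0.382 m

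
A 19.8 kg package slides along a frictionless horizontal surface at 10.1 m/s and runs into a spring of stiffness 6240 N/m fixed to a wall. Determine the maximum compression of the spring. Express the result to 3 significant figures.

x = 0.569 m

All KE is stored as spring PE at maximum compression: ½mv² = ½kx²
x = v√(m/k) = 10.1 × √(19.8/6240) = 0.5689 m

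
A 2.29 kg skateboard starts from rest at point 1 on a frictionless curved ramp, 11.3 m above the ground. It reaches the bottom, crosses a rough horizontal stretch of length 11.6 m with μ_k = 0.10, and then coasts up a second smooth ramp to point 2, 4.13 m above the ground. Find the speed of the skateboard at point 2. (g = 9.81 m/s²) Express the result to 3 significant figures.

Energy at 1: mgh₁ = (2.29)(9.81)(11.3) = 253.85 J
Friction loss: W_f = μ_k mg d = 26.06 J
At 2: ½mv² + mgh₂ = mgh₁ − W_f
½mv² = 253.85 − 26.06 − 92.780 = 135.01 J
v = √(2 × 135.01/2.29) = 10.86 m/s

v = 10.9 m/s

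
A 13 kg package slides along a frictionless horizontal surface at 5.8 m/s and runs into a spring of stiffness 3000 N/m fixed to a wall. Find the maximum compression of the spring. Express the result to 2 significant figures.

At max compression the package is momentarily at rest: ½mv² = ½kx²
x = v√(m/k) = 5.8 × √(13/3000) = 0.3818 m

x = 0.38 m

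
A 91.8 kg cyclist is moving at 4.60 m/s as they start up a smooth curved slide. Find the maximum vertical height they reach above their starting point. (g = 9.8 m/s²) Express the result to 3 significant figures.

h = 1.08 m

Setting KE at the bottom equal to PE gained: ½mv² = mgh
h = v²/(2g) = 4.60²/(2 × 9.8) = 1.080 m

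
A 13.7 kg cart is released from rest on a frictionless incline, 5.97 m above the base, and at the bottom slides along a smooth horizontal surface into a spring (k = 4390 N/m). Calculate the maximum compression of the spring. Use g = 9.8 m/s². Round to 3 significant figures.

Energy conservation (no friction) from release to max compression: mgh = ½kx²
x = √(2mgh/k) = √(2 × 13.7 × 9.8 × 5.97 / 4390) = 0.6043 m

x = 0.604 m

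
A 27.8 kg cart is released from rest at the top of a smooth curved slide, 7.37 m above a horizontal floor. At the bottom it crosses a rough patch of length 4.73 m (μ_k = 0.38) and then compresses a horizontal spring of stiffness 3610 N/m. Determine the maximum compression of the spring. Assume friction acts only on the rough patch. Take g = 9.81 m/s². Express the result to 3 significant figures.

x = 0.918 m

Initial energy: E₁ = mgh = (27.8)(9.81)(7.37) = 2009.9 J
Friction removes W_f = μ_k mg d = (0.38)(27.8)(9.81)(4.73) = 490.2 J
Energy reaching the spring: E = 2009.9 − 490.2 = 1519.7 J
At max compression ½kx² = E ⇒ x = √(2E/k) = √(2 × 1519.7/3610) = 0.9176 m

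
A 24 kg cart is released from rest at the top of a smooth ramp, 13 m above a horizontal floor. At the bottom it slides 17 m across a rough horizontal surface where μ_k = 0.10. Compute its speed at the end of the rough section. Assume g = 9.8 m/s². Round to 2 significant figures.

Energy at the top = energy at the end + work done against friction:
mgh = ½mv² + μ_k m g d
W_f = μ_k mg d = (0.10)(24)(9.8)(17) = 399.8 J
½mv² = mgh − W_f = 3057.6 − 399.8 = 2657.8 J
v = √(2 × 2657.8/24) = 14.88 m/s

v = 15 m/s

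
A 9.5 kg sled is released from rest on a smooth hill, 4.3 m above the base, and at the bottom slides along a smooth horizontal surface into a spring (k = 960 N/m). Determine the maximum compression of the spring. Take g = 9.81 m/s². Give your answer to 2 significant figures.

x = 0.91 m

At max compression the sled is momentarily at rest: mgh = ½kx²
x = √(2mgh/k) = √(2 × 9.5 × 9.81 × 4.3 / 960) = 0.9137 m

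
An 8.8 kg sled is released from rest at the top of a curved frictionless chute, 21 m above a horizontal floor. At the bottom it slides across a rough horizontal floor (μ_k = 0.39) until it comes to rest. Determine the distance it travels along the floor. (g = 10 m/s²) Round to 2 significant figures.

d = 54 m

Energy at the top = energy at the end + work done against friction:
At rest all PE has been dissipated by friction: mgh = μ_k m g d
d = h/μ_k = 21/0.39 = 53.85 m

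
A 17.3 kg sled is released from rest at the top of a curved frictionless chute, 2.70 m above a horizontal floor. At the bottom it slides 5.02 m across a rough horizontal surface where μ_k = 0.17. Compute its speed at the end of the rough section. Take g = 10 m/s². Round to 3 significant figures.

Energy bookkeeping (friction removes W_f = μ_k N d):
mgh = ½mv² + μ_k m g d
W_f = μ_k mg d = (0.17)(17.3)(10)(5.02) = 147.6 J
½mv² = mgh − W_f = 467.10 − 147.6 = 319.46 J
v = √(2 × 319.46/17.3) = 6.077 m/s

v = 6.08 m/s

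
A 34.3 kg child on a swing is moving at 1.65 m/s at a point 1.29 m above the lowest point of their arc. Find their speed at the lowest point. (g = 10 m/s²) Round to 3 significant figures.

v = 5.34 m/s

By conservation of mechanical energy, ½mv₀² + mgh = ½mv²
The mass cancels from both sides.
v² = v₀² + 2gh = (1.65)² + 2(10)(1.29) = 28.523
v = √28.523 = 5.341 m/s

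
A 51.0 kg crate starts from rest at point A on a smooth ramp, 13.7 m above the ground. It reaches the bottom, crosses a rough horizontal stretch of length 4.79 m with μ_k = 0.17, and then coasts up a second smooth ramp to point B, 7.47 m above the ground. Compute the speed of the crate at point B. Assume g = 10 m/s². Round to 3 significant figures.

v = 10.4 m/s

Energy at A: mgh₁ = (51.0)(10)(13.7) = 6987.0 J
Friction loss: W_f = μ_k mg d = 415.3 J
At B: ½mv² + mgh₂ = mgh₁ − W_f
½mv² = 6987.0 − 415.3 − 3809.7 = 2762.0 J
v = √(2 × 2762.0/51.0) = 10.41 m/s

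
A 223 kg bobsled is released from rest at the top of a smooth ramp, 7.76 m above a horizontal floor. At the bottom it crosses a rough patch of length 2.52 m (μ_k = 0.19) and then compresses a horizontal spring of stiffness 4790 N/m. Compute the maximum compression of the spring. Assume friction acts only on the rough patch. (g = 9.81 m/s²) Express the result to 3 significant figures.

x = 2.58 m

Initial energy: E₁ = mgh = (223)(9.81)(7.76) = 16976 J
Friction removes W_f = μ_k mg d = (0.19)(223)(9.81)(2.52) = 1047 J
Energy reaching the spring: E = 16976 − 1047 = 15929 J
At max compression ½kx² = E ⇒ x = √(2E/k) = √(2 × 15929/4790) = 2.579 m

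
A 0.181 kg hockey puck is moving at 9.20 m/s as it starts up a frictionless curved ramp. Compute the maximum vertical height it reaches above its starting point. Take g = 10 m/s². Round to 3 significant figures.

Setting KE at the bottom equal to PE gained: ½mv² = mgh
h = v²/(2g) = 9.20²/(2 × 10) = 4.232 m

h = 4.23 m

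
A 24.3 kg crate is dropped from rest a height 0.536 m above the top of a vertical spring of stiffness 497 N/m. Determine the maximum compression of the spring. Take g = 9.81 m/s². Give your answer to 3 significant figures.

x = 1.34 m

Take the reference level at the top of the uncompressed spring. At max compression the crate has fallen H + x and is momentarily at rest:
mg(H + x) = ½kx²
½(497)x² − (24.3)(9.81)x − (24.3)(9.81)(0.536) = 0
248.5x² − 238.4x − 127.8 = 0
x = [238.4 + √(56826 + 127007)]/(2 × 248.5) = 1.342 m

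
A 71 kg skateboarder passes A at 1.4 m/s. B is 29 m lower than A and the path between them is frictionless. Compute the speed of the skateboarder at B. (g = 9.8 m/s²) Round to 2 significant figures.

Equating total energy at the two states: ½mv₀² + mgh = ½mv²
v² = v₀² + 2gh = (1.4)² + 2(9.8)(29) = 570.36
v = √570.36 = 23.88 m/s

v = 24 m/s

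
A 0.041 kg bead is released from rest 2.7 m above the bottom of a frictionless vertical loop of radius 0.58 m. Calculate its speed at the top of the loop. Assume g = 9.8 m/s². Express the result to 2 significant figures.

Energy conservation: mgh = ½mv_top² + mg(2r)
v_top² = 2g(h − 2r) = 2(9.8)(2.7 − 1.160) = 30.18
v_top = 5.494 m/s

v = 5.5 m/s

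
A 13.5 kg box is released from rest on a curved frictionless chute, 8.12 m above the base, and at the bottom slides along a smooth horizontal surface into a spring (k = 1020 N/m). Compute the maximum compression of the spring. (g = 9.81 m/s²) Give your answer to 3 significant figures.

x = 1.45 m

Energy conservation (no friction) from release to max compression: mgh = ½kx²
x = √(2mgh/k) = √(2 × 13.5 × 9.81 × 8.12 / 1020) = 1.452 m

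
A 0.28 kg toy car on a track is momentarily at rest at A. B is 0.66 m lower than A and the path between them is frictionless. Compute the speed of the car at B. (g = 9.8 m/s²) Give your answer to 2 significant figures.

Energy conservation between the two points: mgh = ½mv²
v = √(2gh) = √(2 × 9.8 × 0.66) = √12.936 = 3.597 m/s

v = 3.6 m/s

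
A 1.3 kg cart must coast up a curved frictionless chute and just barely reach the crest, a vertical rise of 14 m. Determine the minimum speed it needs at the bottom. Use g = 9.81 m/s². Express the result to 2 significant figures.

At the top it is momentarily at rest, so all KE converts to PE: ½mv² = mgh
v = √(2gh) = √(2 × 9.81 × 14) = 16.57 m/s

v = 17 m/s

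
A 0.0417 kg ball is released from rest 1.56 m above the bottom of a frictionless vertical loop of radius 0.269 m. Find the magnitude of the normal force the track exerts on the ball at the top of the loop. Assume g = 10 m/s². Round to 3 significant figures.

Energy from release to top (height 2r): mgh = ½mv_top² + mg(2r)
v_top² = 2g(h − 2r) = 2(10)(1.56 − 0.5380) = 20.440 m²/s²
At the top, both N and weight point toward the centre: N + mg = mv_top²/r
N = m(v_top²/r − g) = 0.0417(20.440/0.269 − 10) = 2.752 N

N = 2.75 N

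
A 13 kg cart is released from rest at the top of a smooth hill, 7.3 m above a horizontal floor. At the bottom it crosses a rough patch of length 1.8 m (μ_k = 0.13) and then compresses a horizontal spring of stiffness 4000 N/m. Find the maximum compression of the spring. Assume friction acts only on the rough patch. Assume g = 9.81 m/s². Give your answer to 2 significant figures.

Initial energy: E₁ = mgh = (13)(9.81)(7.3) = 930.97 J
Friction removes W_f = μ_k mg d = (0.13)(13)(9.81)(1.8) = 29.84 J
Energy reaching the spring: E = 930.97 − 29.84 = 901.13 J
At max compression ½kx² = E ⇒ x = √(2E/k) = √(2 × 901.13/4000) = 0.6712 m

x = 0.67 m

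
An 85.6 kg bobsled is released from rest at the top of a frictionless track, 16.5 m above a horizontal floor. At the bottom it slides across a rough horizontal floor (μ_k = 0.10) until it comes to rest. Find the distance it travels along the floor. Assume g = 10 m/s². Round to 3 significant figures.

d = 165 m

Applying the work–energy principle:
At rest all PE has been dissipated by friction: mgh = μ_k m g d
d = h/μ_k = 16.5/0.10 = 165.0 m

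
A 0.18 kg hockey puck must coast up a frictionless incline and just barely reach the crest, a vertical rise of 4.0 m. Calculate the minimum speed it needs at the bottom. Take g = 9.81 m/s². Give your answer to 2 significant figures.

v = 8.9 m/s

At the top it is momentarily at rest, so all KE converts to PE: ½mv² = mgh
v = √(2gh) = √(2 × 9.81 × 4.0) = 8.859 m/s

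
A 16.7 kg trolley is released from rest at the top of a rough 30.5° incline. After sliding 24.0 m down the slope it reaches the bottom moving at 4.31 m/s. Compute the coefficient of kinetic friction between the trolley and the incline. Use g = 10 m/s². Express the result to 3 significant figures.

mgh = ½mv² + μ_k (mg cosθ) L, with h = L sinθ
mgL sinθ = 2034.2 J; ½mv² = 155.11 J
W_f = 2034.2 − 155.11 = 1879 J
μ_k = W_f/(mg cosθ · L) = 1879/(143.9 × 24.0) = 0.5441

μ_k = 0.544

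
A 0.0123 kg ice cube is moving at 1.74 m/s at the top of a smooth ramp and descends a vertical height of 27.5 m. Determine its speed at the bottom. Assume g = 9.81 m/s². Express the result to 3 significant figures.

v = 23.3 m/s

By conservation of mechanical energy, ½mv₀² + mgh = ½mv²
The mass cancels from both sides.
v² = v₀² + 2gh = (1.74)² + 2(9.81)(27.5) = 542.58
v = √542.58 = 23.29 m/s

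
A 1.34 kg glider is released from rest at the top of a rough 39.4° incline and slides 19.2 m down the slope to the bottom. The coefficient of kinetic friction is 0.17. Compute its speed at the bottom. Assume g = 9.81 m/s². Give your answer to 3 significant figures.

v = 13.8 m/s

Energy: mgh = ½mv² + W_f, with h = L sinθ and W_f = μ_k (mg cosθ) L
mgh = mgL sinθ = (1.34)(9.81)(19.2)sin39.4° = 160.20 J
W_f = μ_k mg cosθ · L = (0.17)(1.34)(9.81)cos39.4°·19.2 = 33.16 J
½mv² = 160.20 − 33.16 = 127.05 J
v = √(2 × 127.05/1.34) = 13.77 m/s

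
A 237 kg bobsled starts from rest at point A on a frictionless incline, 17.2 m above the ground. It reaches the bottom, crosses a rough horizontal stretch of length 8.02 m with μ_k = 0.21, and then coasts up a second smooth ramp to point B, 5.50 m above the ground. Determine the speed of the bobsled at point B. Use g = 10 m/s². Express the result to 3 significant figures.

Energy at A: mgh₁ = (237)(10)(17.2) = 40764 J
Friction loss: W_f = μ_k mg d = 3992 J
At B: ½mv² + mgh₂ = mgh₁ − W_f
½mv² = 40764 − 3992 − 13035 = 23737 J
v = √(2 × 23737/237) = 14.15 m/s

v = 14.2 m/s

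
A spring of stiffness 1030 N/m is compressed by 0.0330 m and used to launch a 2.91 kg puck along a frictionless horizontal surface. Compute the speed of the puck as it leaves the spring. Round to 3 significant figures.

v = 0.621 m/s

The puck leaves the spring when the spring is at natural length, so ½kx² = ½mv²
v = x√(k/m) = 0.0330 × √(1030/2.91) = 0.6208 m/s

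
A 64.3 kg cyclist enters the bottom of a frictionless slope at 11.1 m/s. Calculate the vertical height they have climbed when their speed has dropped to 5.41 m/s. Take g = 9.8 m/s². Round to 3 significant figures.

Energy balance between the two points: ½mv₁² = ½mv₂² + mgh
h = (v₁² − v₂²)/(2g) = (11.1² − 5.41²)/(2 × 9.8) = 4.793 m

h = 4.79 m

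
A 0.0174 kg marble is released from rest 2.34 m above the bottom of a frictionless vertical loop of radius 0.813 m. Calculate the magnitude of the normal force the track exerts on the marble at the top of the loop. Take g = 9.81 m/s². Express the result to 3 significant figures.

Energy from release to top (height 2r): mgh = ½mv_top² + mg(2r)
v_top² = 2g(h − 2r) = 2(9.81)(2.34 − 1.626) = 14.009 m²/s²
At the top, both N and weight point toward the centre: N + mg = mv_top²/r
N = m(v_top²/r − g) = 0.0174(14.009/0.813 − 9.81) = 0.1291 N

N = 0.129 N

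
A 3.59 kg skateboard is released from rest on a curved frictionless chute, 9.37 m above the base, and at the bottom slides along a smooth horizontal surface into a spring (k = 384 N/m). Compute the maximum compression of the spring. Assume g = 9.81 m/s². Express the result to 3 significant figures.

x = 1.31 m

Gravitational PE at the top equals spring PE at max compression: mgh = ½kx²
x = √(2mgh/k) = √(2 × 3.59 × 9.81 × 9.37 / 384) = 1.311 m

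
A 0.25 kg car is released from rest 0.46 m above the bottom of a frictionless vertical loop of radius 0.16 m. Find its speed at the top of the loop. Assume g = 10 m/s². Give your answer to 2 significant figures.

v = 1.7 m/s

Energy conservation: mgh = ½mv_top² + mg(2r)
v_top² = 2g(h − 2r) = 2(10)(0.46 − 0.3200) = 2.800
v_top = 1.673 m/s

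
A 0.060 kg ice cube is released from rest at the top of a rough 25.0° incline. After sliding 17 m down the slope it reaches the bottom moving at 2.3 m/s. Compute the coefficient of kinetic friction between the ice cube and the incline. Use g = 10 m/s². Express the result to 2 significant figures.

mgh = ½mv² + μ_k (mg cosθ) L, with h = L sinθ
mgL sinθ = 4.3107 J; ½mv² = 0.15870 J
W_f = 4.3107 − 0.15870 = 4.152 J
μ_k = W_f/(mg cosθ · L) = 4.152/(0.5438 × 17) = 0.4491

μ_k = 0.45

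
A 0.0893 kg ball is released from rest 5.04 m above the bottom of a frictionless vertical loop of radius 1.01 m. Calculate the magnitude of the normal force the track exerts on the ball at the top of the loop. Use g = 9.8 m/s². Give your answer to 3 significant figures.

Energy from release to top (height 2r): mgh = ½mv_top² + mg(2r)
v_top² = 2g(h − 2r) = 2(9.8)(5.04 − 2.020) = 59.192 m²/s²
At the top, both N and weight point toward the centre: N + mg = mv_top²/r
N = m(v_top²/r − g) = 0.0893(59.192/1.01 − 9.8) = 4.358 N

N = 4.36 N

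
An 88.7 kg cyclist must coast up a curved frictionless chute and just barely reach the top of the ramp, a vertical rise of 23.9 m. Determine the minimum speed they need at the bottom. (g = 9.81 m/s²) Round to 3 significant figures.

At the top they are momentarily at rest, so all KE converts to PE: ½mv² = mgh
v = √(2gh) = √(2 × 9.81 × 23.9) = 21.65 m/s

v = 21.7 m/s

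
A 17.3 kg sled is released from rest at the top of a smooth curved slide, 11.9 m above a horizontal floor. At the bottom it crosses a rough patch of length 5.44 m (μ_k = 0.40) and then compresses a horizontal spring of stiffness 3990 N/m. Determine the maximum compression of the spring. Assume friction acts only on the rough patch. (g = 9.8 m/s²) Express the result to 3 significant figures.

x = 0.909 m

Initial energy: E₁ = mgh = (17.3)(9.8)(11.9) = 2017.5 J
Friction removes W_f = μ_k mg d = (0.40)(17.3)(9.8)(5.44) = 368.9 J
Energy reaching the spring: E = 2017.5 − 368.9 = 1648.6 J
At max compression ½kx² = E ⇒ x = √(2E/k) = √(2 × 1648.6/3990) = 0.9090 m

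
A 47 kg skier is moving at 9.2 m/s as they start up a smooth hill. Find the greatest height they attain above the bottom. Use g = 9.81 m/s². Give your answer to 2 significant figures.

h = 4.3 m

Setting KE at the bottom equal to PE gained: ½mv² = mgh
h = v²/(2g) = 9.2²/(2 × 9.81) = 4.314 m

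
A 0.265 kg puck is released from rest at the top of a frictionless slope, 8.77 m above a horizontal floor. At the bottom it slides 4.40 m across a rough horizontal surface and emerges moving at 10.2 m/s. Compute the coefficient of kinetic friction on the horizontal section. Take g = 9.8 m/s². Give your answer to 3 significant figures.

Energy at the top = energy at the end + work done against friction:
mgh = ½mv² + μ_k m g d
mgh = 22.776 J; ½mv² = 13.785 J
W_f = 22.776 − 13.785 = 8.990 J
μ_k = W_f/(mg·d) = 8.990/(2.597 × 4.40) = 0.7868

μ_k = 0.787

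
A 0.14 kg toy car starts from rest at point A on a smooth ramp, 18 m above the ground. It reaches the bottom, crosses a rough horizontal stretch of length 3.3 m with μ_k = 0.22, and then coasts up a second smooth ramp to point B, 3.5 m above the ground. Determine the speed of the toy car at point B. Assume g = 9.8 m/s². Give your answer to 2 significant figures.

v = 16 m/s

Energy at A: mgh₁ = (0.14)(9.8)(18) = 24.696 J
Friction loss: W_f = μ_k mg d = 0.9961 J
At B: ½mv² + mgh₂ = mgh₁ − W_f
½mv² = 24.696 − 0.9961 − 4.8020 = 18.898 J
v = √(2 × 18.898/0.14) = 16.43 m/s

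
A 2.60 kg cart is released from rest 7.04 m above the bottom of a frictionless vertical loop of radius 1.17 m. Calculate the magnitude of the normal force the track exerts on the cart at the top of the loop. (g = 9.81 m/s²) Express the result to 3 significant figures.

N = 179 N

Energy from release to top (height 2r): mgh = ½mv_top² + mg(2r)
v_top² = 2g(h − 2r) = 2(9.81)(7.04 − 2.340) = 92.214 m²/s²
At the top, both N and weight point toward the centre: N + mg = mv_top²/r
N = m(v_top²/r − g) = 2.60(92.214/1.17 − 9.81) = 179.4 N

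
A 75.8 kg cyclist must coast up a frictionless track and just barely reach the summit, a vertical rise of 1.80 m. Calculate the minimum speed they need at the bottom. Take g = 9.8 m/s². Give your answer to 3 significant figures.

At the top they are momentarily at rest, so all KE converts to PE: ½mv² = mgh
v = √(2gh) = √(2 × 9.8 × 1.80) = 5.940 m/s

v = 5.94 m/s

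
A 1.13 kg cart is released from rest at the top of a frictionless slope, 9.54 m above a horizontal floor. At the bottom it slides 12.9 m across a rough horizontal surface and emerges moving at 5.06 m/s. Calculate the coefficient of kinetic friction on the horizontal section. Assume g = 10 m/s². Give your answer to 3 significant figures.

Applying the work–energy principle:
mgh = ½mv² + μ_k m g d
mgh = 107.80 J; ½mv² = 14.466 J
W_f = 107.80 − 14.466 = 93.34 J
μ_k = W_f/(mg·d) = 93.34/(11.30 × 12.9) = 0.6403

μ_k = 0.640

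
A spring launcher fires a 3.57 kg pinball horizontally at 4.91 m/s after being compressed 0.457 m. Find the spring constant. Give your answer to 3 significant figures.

k = 412 N/m

Energy stored in the spring equals the launch KE: ½kx² = ½mv²
k = mv²/x² = (3.57)(4.91)²/(0.457)² = 412.1 N/m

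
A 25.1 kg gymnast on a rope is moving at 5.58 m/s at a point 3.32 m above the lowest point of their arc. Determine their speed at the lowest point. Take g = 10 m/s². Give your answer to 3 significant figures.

By conservation of mechanical energy, ½mv₀² + mgh = ½mv²
v² = v₀² + 2gh = (5.58)² + 2(10)(3.32) = 97.536
v = √97.536 = 9.876 m/s

v = 9.88 m/s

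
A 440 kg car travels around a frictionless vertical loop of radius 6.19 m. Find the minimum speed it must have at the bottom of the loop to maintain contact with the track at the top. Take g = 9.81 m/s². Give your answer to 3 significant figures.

v = 17.4 m/s

At the top: mg = mv_top²/r ⇒ v_top² = gr = 60.72 m²/s²
Energy from bottom to top (height 2r): ½mv_bot² = ½mv_top² + mg(2r)
v_bot² = gr + 4gr = 5gr = 303.6
v_bot = √(5gr) = 17.42 m/s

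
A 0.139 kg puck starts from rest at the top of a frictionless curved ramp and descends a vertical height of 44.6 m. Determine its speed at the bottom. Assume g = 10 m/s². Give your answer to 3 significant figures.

Equating total energy at the two states: mgh = ½mv²
v = √(2gh) = √(2 × 10 × 44.6) = √892.00 = 29.87 m/s

v = 29.9 m/s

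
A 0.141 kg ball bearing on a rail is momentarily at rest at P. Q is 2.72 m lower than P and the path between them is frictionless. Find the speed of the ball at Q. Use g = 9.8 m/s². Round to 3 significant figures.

By conservation of mechanical energy, mgh = ½mv²
v = √(2gh) = √(2 × 9.8 × 2.72) = √53.312 = 7.302 m/s

v = 7.30 m/s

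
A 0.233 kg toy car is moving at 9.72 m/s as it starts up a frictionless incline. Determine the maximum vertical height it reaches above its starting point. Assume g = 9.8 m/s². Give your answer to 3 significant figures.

By energy conservation, ½mv² = mgh
h = v²/(2g) = 9.72²/(2 × 9.8) = 4.820 m

h = 4.82 m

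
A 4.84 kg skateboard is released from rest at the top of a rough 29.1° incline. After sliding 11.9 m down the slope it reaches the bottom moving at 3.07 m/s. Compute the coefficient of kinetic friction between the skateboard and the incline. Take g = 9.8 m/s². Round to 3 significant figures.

μ_k = 0.510

The energy dissipated by friction is the PE lost minus the KE gained:
mgL sinθ = 274.51 J; ½mv² = 22.808 J
W_f = 274.51 − 22.808 = 251.7 J
μ_k = W_f/(mg cosθ · L) = 251.7/(41.44 × 11.9) = 0.5103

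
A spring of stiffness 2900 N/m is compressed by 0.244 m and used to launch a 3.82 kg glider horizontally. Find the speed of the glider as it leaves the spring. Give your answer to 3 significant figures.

Conservation of energy: ½kx² = ½mv²
v = x√(k/m) = 0.244 × √(2900/3.82) = 6.723 m/s

v = 6.72 m/s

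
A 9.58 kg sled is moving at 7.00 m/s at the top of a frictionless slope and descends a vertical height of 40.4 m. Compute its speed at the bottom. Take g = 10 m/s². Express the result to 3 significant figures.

By conservation of mechanical energy, ½mv₀² + mgh = ½mv²
v² = v₀² + 2gh = (7.00)² + 2(10)(40.4) = 857.00
v = √857.00 = 29.27 m/s

v = 29.3 m/s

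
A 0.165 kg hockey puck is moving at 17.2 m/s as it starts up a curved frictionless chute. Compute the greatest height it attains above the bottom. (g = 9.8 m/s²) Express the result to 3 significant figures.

By energy conservation, ½mv² = mgh
h = v²/(2g) = 17.2²/(2 × 9.8) = 15.09 m

h = 15.1 m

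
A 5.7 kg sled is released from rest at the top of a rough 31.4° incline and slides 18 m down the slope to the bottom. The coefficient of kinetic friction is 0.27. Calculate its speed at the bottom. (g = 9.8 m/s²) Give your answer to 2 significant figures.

Taking the bottom as reference, mgh = ½mv² + μ_k N L with h = L sinθ, N = mg cosθ:
mgh = mgL sinθ = (5.7)(9.8)(18)sin31.4° = 523.86 J
W_f = μ_k mg cosθ · L = (0.27)(5.7)(9.8)cos31.4°·18 = 231.7 J
½mv² = 523.86 − 231.7 = 292.14 J
v = √(2 × 292.14/5.7) = 10.12 m/s

v = 10 m/s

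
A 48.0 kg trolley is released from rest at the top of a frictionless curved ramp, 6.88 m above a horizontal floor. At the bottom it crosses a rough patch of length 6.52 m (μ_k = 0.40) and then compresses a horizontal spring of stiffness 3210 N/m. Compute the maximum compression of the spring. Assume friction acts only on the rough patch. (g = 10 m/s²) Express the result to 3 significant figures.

Initial energy: E₁ = mgh = (48.0)(10)(6.88) = 3302.4 J
Friction removes W_f = μ_k mg d = (0.40)(48.0)(10)(6.52) = 1252 J
Energy reaching the spring: E = 3302.4 − 1252 = 2050.6 J
At max compression ½kx² = E ⇒ x = √(2E/k) = √(2 × 2050.6/3210) = 1.130 m

x = 1.13 m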